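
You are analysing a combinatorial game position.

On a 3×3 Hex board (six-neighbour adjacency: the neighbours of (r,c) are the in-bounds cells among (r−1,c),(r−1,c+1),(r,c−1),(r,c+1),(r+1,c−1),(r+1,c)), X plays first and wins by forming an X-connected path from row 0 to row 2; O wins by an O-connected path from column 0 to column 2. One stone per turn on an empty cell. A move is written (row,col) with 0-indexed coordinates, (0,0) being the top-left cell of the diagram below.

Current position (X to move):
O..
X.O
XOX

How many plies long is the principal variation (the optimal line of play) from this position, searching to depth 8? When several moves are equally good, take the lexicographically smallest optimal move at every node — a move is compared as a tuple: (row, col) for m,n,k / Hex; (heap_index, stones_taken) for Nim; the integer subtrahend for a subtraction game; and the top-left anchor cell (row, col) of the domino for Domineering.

[O../X.O/XOX] X move#1: (0,1):+1/OX./X.O/XOX*, (0,2):+1/O.X/X.O/XOX, (1,1):+1/O../XXO/XOX
[OX./X.O/XOX] end (terminal -1, O#2); searched O../X.O/XOX to 8

PV length from [O../X.O/XOX]: 1 ply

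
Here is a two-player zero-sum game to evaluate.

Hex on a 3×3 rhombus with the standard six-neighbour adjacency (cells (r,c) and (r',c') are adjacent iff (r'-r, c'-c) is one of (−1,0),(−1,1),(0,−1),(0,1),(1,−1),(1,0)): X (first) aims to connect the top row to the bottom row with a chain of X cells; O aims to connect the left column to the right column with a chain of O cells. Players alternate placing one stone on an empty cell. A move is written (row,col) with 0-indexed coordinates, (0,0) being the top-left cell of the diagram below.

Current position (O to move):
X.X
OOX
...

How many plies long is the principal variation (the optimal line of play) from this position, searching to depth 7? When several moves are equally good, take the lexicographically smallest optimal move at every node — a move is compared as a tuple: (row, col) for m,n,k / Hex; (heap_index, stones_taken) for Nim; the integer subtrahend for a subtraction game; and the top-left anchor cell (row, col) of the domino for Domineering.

PV length from [X.X/OOX/...]: 4 plies

[X.X/OOX/...] O move#1: (0,1):-1/XOX/OOX/...*, (2,0):-1/X.X/OOX/O.., (2,1):-1/X.X/OOX/.O., (2,2):-1/X.X/OOX/..O
[XOX/OOX/...] X move#2: (2,0):+1/XOX/OOX/X..*, (2,1):+1/XOX/OOX/.X., (2,2):+1/XOX/OOX/..X
[XOX/OOX/X..] O move#3: (2,1):-1/XOX/OOX/XO.*, (2,2):-1/XOX/OOX/X.O
[XOX/OOX/XO.] X move#4: (2,2):+1/XOX/OOX/XOX*
[XOX/OOX/XOX] end (terminal -1, O#5); searched X.X/OOX/... to 7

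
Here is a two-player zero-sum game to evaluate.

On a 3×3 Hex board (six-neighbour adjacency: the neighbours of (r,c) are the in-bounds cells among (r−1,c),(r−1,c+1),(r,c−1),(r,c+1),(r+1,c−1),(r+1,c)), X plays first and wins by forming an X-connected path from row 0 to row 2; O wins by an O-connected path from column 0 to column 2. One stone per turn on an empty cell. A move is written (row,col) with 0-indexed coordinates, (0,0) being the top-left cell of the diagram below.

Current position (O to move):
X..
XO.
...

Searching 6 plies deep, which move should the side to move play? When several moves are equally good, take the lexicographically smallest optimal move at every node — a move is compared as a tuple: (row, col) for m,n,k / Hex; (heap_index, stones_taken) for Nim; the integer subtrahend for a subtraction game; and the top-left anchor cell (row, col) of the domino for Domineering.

[X../XO./...] O move#1: (0,1):-1/XO./XO./..., (0,2):-1/X.O/XO./..., (1,2):-1/X../XOO/..., (2,0):+1/X../XO./O..*, (2,1):-1/X../XO./.O., (2,2):-1/X../XO./..O
[X../XO./O..] X move#2: (0,1):-1/XX./XO./O..*, (0,2):-1/X.X/XO./O.., (1,2):-1/X../XOX/O.., (2,1):-1/X../XO./OX., (2,2):-1/X../XO./O.X
[XX./XO./O..] O move#3: (0,2):+1/XXO/XO./O..*, (1,2):+1/XX./XOO/O.., (2,1):+1/XX./XO./OO., (2,2):+1/XX./XO./O.O
[XXO/XO./O..] end (terminal -1, X#4); searched X../XO./... to 6

O's best at [X../XO./...]: (2,0)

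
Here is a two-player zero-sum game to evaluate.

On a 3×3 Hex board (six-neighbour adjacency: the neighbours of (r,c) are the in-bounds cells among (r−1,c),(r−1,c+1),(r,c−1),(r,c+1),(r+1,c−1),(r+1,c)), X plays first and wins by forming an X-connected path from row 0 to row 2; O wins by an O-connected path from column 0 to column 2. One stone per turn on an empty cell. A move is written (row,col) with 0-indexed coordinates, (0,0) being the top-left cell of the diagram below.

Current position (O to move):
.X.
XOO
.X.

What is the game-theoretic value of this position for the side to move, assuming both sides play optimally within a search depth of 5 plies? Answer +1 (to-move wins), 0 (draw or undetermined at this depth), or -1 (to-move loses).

value(.X./XOO/.X., O) = +1

[.X./XOO/.X.] O move#1: (0,0):-1/OX./XOO/.X., (0,2):-1/.XO/XOO/.X., (2,0):+1/.X./XOO/OX.*, (2,2):-1/.X./XOO/.XO
[.X./XOO/OX.] end (terminal -1, X#2); searched .X./XOO/.X. to 5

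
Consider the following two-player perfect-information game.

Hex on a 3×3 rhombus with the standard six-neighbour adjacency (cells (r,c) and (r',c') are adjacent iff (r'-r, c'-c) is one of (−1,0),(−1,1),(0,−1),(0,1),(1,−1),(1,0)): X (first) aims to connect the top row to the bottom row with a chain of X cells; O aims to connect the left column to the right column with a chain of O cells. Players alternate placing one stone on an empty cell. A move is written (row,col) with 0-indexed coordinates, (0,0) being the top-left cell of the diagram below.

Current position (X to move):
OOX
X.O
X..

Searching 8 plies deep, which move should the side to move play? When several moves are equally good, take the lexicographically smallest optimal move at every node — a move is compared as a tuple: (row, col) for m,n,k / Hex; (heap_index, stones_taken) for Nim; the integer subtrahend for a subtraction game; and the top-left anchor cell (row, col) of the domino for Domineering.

X's best at [OOX/X.O/X..]: (1,1)

[OOX/X.O/X..] X move#1: (1,1):+1/OOX/XXO/X..*, (2,1):-1/OOX/X.O/XX., (2,2):-1/OOX/X.O/X.X
[OOX/XXO/X..] end (terminal -1, O#2); searched OOX/X.O/X.. to 8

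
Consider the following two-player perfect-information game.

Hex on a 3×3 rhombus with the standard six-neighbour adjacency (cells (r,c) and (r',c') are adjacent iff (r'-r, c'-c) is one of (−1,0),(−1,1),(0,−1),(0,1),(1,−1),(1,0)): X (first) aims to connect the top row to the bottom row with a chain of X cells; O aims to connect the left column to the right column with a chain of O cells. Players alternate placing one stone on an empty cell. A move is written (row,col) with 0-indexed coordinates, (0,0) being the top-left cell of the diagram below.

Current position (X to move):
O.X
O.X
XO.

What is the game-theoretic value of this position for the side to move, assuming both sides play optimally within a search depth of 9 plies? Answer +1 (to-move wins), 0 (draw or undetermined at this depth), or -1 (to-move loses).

p1 X@[O.X/O.X/XO.]: (0,1)[OXX/O.X/XO.]+1* (1,1)[O.X/OXX/XO.]+1 (2,2)[O.X/O.X/XOX]+1
p2 O@[OXX/O.X/XO.]: (1,1)[OXX/OOX/XO.]-1* (2,2)[OXX/O.X/XOO]-1
p3 X@[OXX/OOX/XO.]: (2,2)[OXX/OOX/XOX]+1*
p4 O@[OXX/OOX/XOX] terminal -1; root [O.X/O.X/XO.] d9

value(O.X/O.X/XO., X) = +1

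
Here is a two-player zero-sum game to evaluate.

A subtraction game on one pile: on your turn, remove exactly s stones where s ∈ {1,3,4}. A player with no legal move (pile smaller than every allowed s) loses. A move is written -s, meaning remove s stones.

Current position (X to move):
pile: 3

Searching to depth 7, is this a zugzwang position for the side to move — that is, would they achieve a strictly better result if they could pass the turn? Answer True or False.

zugzwang(3, X) = False

[3] X move#1: -1:+1/2*, -3:+1/0
[2] O move#2: -1:-1/1*
[1] X move#3: -1:+1/0*
[0] end (terminal -1, O#4); searched 3 to 7
if X skipped the turn, O would face:
~ [3] O move#1: -1:+1/2*, -3:+1/0
~ [2] X move#2: -1:-1/1*
~ [1] O move#3: -1:+1/0*
~ [0] end (terminal -1, X#4); searched 3 to 7
compare (X): move=+1 vs pass=-1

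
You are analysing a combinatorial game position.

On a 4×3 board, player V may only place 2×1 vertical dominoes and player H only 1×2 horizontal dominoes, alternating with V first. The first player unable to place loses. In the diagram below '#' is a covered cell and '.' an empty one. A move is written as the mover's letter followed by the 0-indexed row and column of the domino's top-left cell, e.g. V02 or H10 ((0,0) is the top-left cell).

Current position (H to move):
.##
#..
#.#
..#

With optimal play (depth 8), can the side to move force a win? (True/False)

ply 1, H at .##/#../#.#/..# | H11=-1→.##/###/#.#/..#*; H30=-1→.##/#../#.#/###
ply 2, V at .##/###/#.#/..# | V21=+1→.##/###/###/.##*
ply 3: .##/###/###/.## is terminal -1 (H); from .##/#../#.#/..# depth 8

H winning at [.##/#../#.#/..#]: False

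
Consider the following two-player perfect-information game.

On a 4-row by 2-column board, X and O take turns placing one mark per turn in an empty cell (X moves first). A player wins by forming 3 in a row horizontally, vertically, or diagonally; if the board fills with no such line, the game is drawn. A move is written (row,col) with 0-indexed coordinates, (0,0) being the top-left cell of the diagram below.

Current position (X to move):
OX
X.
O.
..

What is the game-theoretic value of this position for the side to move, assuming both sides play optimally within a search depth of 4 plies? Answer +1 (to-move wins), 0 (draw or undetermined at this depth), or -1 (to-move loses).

p1 X@[OX/X./O./..]: (1,1)[OX/XX/O./..]+0* (2,1)[OX/X./OX/..]+0 (3,0)[OX/X./O./X.]+0 (3,1)[OX/X./O./.X]+0
p2 O@[OX/XX/O./..]: (2,1)[OX/XX/OO/..]+0* (3,0)[OX/XX/O./O.]-1 (3,1)[OX/XX/O./.O]-1
p3 X@[OX/XX/OO/..]: (3,0)[OX/XX/OO/X.]+0* (3,1)[OX/XX/OO/.X]+0
p4 O@[OX/XX/OO/X.]: (3,1)[OX/XX/OO/XO]+0*
p5 X@[OX/XX/OO/XO] terminal +0; root [OX/X./O./..] d4

value(OX/X./O./.., X) = 0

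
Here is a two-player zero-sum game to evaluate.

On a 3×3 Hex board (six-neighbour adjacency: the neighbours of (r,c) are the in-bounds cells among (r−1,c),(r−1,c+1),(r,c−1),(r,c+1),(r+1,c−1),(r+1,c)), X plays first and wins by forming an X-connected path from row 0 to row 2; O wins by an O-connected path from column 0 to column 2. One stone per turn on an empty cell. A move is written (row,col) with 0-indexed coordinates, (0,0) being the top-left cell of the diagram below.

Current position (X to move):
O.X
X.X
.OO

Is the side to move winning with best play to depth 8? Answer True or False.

p1 X@[O.X/X.X/.OO]: (0,1)[OXX/X.X/.OO]-1 (1,1)[O.X/XXX/.OO]-1 (2,0)[O.X/X.X/XOO]+1*
p2 O@[O.X/X.X/XOO]: (0,1)[OOX/X.X/XOO]-1* (1,1)[O.X/XOX/XOO]-1
p3 X@[OOX/X.X/XOO]: (1,1)[OOX/XXX/XOO]+1*
p4 O@[OOX/XXX/XOO] terminal -1; root [O.X/X.X/.OO] d8

X winning at [O.X/X.X/.OO]: True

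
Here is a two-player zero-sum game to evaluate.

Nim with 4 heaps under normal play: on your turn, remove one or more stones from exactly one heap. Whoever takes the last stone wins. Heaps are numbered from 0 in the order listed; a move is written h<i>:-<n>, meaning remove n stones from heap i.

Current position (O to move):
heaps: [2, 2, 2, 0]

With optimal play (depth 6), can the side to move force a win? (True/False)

[(2,2,2,0)] O move#1: h0:-1:-1/(1,2,2,0), h0:-2:+1/(0,2,2,0)*, h1:-1:-1/(2,1,2,0), h1:-2:+1/(2,0,2,0), h2:-1:-1/(2,2,1,0), h2:-2:+1/(2,2,0,0)
[(0,2,2,0)] X move#2: h1:-1:-1/(0,1,2,0)*, h1:-2:-1/(0,0,2,0), h2:-1:-1/(0,2,1,0), h2:-2:-1/(0,2,0,0)
[(0,1,2,0)] O move#3: h1:-1:-1/(0,0,2,0), h2:-1:+1/(0,1,1,0)*, h2:-2:-1/(0,1,0,0)
[(0,1,1,0)] X move#4: h1:-1:-1/(0,0,1,0)*, h2:-1:-1/(0,1,0,0)
[(0,0,1,0)] O move#5: h2:-1:+1/(0,0,0,0)*
[(0,0,0,0)] end (terminal -1, X#6); searched (2,2,2,0) to 6

O winning at [(2,2,2,0)]: True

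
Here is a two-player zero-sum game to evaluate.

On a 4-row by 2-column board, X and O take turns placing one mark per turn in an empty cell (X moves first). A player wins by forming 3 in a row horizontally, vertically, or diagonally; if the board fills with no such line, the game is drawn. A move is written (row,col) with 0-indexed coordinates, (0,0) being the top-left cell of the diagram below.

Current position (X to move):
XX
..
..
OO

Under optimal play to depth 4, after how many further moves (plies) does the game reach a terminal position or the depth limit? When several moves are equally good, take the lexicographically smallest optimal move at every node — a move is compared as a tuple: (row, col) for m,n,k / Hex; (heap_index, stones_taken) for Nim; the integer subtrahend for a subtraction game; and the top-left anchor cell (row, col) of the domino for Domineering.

PV length from [XX/../../OO]: 4 plies

ply 1, X at XX/../../OO | (1,0)=+0→XX/X./../OO*; (1,1)=+0→XX/.X/../OO; (2,0)=+0→XX/../X./OO; (2,1)=+0→XX/../.X/OO
ply 2, O at XX/X./../OO | (1,1)=-1→XX/XO/../OO; (2,0)=+0→XX/X./O./OO*; (2,1)=-1→XX/X./.O/OO
ply 3, X at XX/X./O./OO | (1,1)=+0→XX/XX/O./OO*; (2,1)=+0→XX/X./OX/OO
ply 4, O at XX/XX/O./OO | (2,1)=+0→XX/XX/OO/OO*
ply 5: XX/XX/OO/OO is terminal +0 (X); from XX/../../OO depth 4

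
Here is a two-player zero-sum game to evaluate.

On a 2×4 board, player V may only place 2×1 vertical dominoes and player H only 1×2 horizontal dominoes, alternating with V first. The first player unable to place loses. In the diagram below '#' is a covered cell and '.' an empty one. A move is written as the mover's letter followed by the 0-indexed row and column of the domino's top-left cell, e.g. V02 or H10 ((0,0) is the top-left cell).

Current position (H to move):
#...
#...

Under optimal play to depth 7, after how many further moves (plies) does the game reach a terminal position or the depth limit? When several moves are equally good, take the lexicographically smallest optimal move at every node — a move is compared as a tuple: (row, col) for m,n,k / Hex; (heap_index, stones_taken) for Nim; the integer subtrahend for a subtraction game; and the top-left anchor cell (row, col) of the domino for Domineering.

PV length from [#.../#...]: 3 plies

ply 1, H at #.../#... | H01=+1→###./#...*; H02=+1→#.##/#...; H11=+1→#.../###.; H12=+1→#.../#.##
ply 2, V at ###./#... | V03=-1→####/#..#*
ply 3, H at ####/#..# | H11=+1→####/####*
ply 4: ####/#### is terminal -1 (V); from #.../#... depth 7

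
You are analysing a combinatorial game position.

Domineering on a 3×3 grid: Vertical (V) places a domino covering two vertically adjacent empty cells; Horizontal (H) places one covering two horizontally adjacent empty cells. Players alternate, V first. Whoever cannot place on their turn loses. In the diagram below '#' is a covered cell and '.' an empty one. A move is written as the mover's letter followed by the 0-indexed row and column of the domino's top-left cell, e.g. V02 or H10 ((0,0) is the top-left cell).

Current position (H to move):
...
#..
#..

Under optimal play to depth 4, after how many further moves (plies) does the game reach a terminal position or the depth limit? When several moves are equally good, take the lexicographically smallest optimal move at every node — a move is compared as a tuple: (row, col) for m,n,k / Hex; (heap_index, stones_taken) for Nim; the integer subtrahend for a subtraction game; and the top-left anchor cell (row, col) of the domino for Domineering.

PV length from [.../#../#..]: 1 ply

ply 1, H at .../#../#.. | H00=-1→##./#../#..; H01=-1→.##/#../#..; H11=+1→.../###/#..*; H21=-1→.../#../###
ply 2: .../###/#.. is terminal -1 (V); from .../#../#.. depth 4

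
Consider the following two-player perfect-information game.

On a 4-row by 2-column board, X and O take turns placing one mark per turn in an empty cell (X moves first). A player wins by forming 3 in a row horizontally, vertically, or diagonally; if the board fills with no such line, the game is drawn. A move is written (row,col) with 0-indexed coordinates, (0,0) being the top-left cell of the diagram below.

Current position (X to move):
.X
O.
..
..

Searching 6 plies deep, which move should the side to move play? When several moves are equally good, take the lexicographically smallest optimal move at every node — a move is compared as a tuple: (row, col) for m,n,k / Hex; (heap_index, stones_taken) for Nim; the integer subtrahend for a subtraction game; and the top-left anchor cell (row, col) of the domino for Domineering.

ply 1, X at .X/O./../.. | (0,0)=+0→XX/O./../..*; (1,1)=+0→.X/OX/../..; (2,0)=+0→.X/O./X./..; (2,1)=+0→.X/O./.X/..; (3,0)=+0→.X/O./../X.; (3,1)=-1→.X/O./../.X
ply 2, O at XX/O./../.. | (1,1)=+0→XX/OO/../..*; (2,0)=+0→XX/O./O./..; (2,1)=+0→XX/O./.O/..; (3,0)=+0→XX/O./../O.; (3,1)=+0→XX/O./../.O
ply 3, X at XX/OO/../.. | (2,0)=+0→XX/OO/X./..*; (2,1)=+0→XX/OO/.X/..; (3,0)=+0→XX/OO/../X.; (3,1)=+0→XX/OO/../.X
ply 4, O at XX/OO/X./.. | (2,1)=+0→XX/OO/XO/..*; (3,0)=+0→XX/OO/X./O.; (3,1)=+0→XX/OO/X./.O
ply 5, X at XX/OO/XO/.. | (3,0)=-1→XX/OO/XO/X.; (3,1)=+0→XX/OO/XO/.X*
ply 6, O at XX/OO/XO/.X | (3,0)=+0→XX/OO/XO/OX*
ply 7: XX/OO/XO/OX is terminal +0 (X); from .X/O./../.. depth 6

X's best at [.X/O./../..]: (0,0)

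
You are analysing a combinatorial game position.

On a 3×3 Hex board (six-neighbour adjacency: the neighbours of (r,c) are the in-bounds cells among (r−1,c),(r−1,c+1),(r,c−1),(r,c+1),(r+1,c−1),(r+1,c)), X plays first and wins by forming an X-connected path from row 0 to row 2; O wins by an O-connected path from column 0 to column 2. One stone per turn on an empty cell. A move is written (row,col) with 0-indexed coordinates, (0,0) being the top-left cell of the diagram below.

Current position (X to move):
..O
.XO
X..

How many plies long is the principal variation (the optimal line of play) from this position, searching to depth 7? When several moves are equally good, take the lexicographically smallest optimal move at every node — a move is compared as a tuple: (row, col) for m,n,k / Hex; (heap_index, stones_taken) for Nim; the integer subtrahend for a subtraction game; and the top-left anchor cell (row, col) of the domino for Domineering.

ply 1, X at ..O/.XO/X.. | (0,0)=+1→X.O/.XO/X..*; (0,1)=+1→.XO/.XO/X..; (1,0)=+1→..O/XXO/X..; (2,1)=-1→..O/.XO/XX.; (2,2)=-1→..O/.XO/X.X
ply 2, O at X.O/.XO/X.. | (0,1)=-1→XOO/.XO/X..*; (1,0)=-1→X.O/OXO/X..; (2,1)=-1→X.O/.XO/XO.; (2,2)=-1→X.O/.XO/X.O
ply 3, X at XOO/.XO/X.. | (1,0)=+1→XOO/XXO/X..*; (2,1)=-1→XOO/.XO/XX.; (2,2)=-1→XOO/.XO/X.X
ply 4: XOO/XXO/X.. is terminal -1 (O); from ..O/.XO/X.. depth 7

PV length from [..O/.XO/X..]: 3 plies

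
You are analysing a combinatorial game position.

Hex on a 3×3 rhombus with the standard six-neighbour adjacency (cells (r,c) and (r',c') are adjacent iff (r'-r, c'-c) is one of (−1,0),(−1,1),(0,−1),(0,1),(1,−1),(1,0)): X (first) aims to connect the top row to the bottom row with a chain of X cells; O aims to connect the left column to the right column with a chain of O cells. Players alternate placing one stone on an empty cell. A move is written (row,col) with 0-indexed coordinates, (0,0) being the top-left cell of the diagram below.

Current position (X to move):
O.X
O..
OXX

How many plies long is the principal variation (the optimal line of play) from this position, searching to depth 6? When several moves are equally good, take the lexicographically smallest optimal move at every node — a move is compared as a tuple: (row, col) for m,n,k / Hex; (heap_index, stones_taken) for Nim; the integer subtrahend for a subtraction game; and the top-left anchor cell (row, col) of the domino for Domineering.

ply 1, X at O.X/O../OXX | (0,1)=+1→OXX/O../OXX*; (1,1)=+1→O.X/OX./OXX; (1,2)=+1→O.X/O.X/OXX
ply 2, O at OXX/O../OXX | (1,1)=-1→OXX/OO./OXX*; (1,2)=-1→OXX/O.O/OXX
ply 3, X at OXX/OO./OXX | (1,2)=+1→OXX/OOX/OXX*
ply 4: OXX/OOX/OXX is terminal -1 (O); from O.X/O../OXX depth 6

PV length from [O.X/O../OXX]: 3 plies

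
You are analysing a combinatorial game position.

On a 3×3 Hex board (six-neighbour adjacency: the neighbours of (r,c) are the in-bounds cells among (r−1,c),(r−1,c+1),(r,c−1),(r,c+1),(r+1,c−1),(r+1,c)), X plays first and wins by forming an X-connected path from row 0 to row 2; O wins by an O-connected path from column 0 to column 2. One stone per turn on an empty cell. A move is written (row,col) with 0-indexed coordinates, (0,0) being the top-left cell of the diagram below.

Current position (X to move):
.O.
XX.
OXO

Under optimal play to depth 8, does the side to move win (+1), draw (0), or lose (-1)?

ply 1, X at .O./XX./OXO | (0,0)=+1→XO./XX./OXO*; (0,2)=+1→.OX/XX./OXO; (1,2)=+1→.O./XXX/OXO
ply 2: XO./XX./OXO is terminal -1 (O); from .O./XX./OXO depth 8

value(.O./XX./OXO, X) = +1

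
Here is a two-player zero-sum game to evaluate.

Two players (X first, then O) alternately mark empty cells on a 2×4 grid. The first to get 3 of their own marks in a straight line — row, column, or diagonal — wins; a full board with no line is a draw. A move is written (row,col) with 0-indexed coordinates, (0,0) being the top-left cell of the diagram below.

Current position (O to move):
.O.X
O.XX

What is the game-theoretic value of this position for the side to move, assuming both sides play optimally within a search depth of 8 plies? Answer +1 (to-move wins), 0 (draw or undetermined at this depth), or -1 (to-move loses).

ply 1, O at .O.X/O.XX | (0,0)=-1→OO.X/O.XX; (0,2)=-1→.OOX/O.XX; (1,1)=+0→.O.X/OOXX*
ply 2, X at .O.X/OOXX | (0,0)=+0→XO.X/OOXX*; (0,2)=+0→.OXX/OOXX
ply 3, O at XO.X/OOXX | (0,2)=+0→XOOX/OOXX*
ply 4: XOOX/OOXX is terminal +0 (X); from .O.X/O.XX depth 8

value(.O.X/O.XX, O) = 0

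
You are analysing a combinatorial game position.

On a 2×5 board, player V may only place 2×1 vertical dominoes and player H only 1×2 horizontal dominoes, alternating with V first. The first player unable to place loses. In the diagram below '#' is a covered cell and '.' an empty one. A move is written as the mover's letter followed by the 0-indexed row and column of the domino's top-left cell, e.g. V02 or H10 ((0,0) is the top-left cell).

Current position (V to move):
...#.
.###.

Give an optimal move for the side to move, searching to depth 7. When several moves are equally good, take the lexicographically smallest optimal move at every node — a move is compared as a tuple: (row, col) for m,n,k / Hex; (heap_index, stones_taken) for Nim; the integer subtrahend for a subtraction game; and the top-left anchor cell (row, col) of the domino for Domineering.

V's best at [...#./.###.]: V00

p1 V@[...#./.###.]: V00[#..#./####.]+1* V04[...##/.####]-1
p2 H@[#..#./####.]: H01[####./####.]-1*
p3 V@[####./####.]: V04[#####/#####]+1*
p4 H@[#####/#####] terminal -1; root [...#./.###.] d7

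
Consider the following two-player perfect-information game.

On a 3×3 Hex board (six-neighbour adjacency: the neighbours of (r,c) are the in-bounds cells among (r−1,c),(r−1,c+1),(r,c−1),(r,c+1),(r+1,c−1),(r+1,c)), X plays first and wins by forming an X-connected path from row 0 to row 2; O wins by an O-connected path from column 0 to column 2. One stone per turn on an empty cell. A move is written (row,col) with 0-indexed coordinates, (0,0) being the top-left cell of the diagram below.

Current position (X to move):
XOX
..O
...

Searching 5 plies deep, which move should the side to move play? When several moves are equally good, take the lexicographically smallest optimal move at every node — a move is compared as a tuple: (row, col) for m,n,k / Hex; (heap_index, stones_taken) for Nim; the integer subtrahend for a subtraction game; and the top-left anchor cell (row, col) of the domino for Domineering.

[XOX/..O/...] X move#1: (1,0):-1/XOX/X.O/..., (1,1):+1/XOX/.XO/...*, (2,0):+1/XOX/..O/X.., (2,1):-1/XOX/..O/.X., (2,2):-1/XOX/..O/..X
[XOX/.XO/...] O move#2: (1,0):-1/XOX/OXO/...*, (2,0):-1/XOX/.XO/O.., (2,1):-1/XOX/.XO/.O., (2,2):-1/XOX/.XO/..O
[XOX/OXO/...] X move#3: (2,0):+1/XOX/OXO/X..*, (2,1):+1/XOX/OXO/.X., (2,2):+1/XOX/OXO/..X
[XOX/OXO/X..] end (terminal -1, O#4); searched XOX/..O/... to 5

X's best at [XOX/..O/...]: (1,1)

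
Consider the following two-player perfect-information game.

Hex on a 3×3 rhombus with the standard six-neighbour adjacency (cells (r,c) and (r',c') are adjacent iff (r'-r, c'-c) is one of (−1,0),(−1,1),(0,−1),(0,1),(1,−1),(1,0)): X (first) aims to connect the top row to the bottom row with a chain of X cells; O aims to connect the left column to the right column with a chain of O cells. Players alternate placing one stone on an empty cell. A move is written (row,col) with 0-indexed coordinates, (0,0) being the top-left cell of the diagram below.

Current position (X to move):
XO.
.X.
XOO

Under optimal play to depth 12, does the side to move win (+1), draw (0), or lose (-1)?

value(XO./.X./XOO, X) = +1

[XO./.X./XOO] X move#1: (0,2):+1/XOX/.X./XOO*, (1,0):+1/XO./XX./XOO, (1,2):+1/XO./.XX/XOO
[XOX/.X./XOO] end (terminal -1, O#2); searched XO./.X./XOO to 12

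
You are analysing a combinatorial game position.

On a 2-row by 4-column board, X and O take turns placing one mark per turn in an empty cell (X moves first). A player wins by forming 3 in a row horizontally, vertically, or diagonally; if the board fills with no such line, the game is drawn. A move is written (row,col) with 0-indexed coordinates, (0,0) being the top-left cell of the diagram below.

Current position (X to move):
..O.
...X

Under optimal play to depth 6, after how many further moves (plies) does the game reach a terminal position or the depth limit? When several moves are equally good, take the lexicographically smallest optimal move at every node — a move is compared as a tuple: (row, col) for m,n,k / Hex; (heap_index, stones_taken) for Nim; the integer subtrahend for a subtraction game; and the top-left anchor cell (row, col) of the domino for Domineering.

[..O./...X] X move#1: (0,0):+0/X.O./...X*, (0,1):+0/.XO./...X, (0,3):+0/..OX/...X, (1,0):-1/..O./X..X, (1,1):+0/..O./.X.X, (1,2):+0/..O./..XX
[X.O./...X] O move#2: (0,1):+0/XOO./...X*, (0,3):+0/X.OO/...X, (1,0):+0/X.O./O..X, (1,1):+0/X.O./.O.X, (1,2):+0/X.O./..OX
[XOO./...X] X move#3: (0,3):+0/XOOX/...X*, (1,0):-1/XOO./X..X, (1,1):-1/XOO./.X.X, (1,2):-1/XOO./..XX
[XOOX/...X] O move#4: (1,0):+0/XOOX/O..X*, (1,1):+0/XOOX/.O.X, (1,2):+0/XOOX/..OX
[XOOX/O..X] X move#5: (1,1):+0/XOOX/OX.X*, (1,2):+0/XOOX/O.XX
[XOOX/OX.X] O move#6: (1,2):+0/XOOX/OXOX*
[XOOX/OXOX] end (terminal +0, X#7); searched ..O./...X to 6

PV length from [..O./...X]: 6 plies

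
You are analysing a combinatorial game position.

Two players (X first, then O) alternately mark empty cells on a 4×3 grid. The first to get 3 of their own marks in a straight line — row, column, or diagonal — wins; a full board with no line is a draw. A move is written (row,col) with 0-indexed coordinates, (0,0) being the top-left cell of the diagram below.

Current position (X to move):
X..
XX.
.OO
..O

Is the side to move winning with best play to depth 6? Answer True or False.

X winning at [X../XX./.OO/..O]: True

[X../XX./.OO/..O] X move#1: (0,1):-1/XX./XX./.OO/..O, (0,2):-1/X.X/XX./.OO/..O, (1,2):+1/X../XXX/.OO/..O*, (2,0):+1/X../XX./XOO/..O, (3,0):-1/X../XX./.OO/X.O, (3,1):-1/X../XX./.OO/.XO
[X../XXX/.OO/..O] end (terminal -1, O#2); searched X../XX./.OO/..O to 6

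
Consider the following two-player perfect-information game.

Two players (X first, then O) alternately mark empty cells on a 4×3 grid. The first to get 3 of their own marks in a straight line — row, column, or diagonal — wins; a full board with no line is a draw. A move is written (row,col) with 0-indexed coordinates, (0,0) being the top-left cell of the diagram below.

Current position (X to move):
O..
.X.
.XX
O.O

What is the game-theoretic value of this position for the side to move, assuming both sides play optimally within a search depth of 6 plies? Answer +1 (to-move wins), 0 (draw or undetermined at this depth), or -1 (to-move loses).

ply 1, X at O../.X./.XX/O.O | (0,1)=+1→OX./.X./.XX/O.O*; (0,2)=-1→O.X/.X./.XX/O.O; (1,0)=-1→O../XX./.XX/O.O; (1,2)=-1→O../.XX/.XX/O.O; (2,0)=+1→O../.X./XXX/O.O; (3,1)=+1→O../.X./.XX/OXO
ply 2: OX./.X./.XX/O.O is terminal -1 (O); from O../.X./.XX/O.O depth 6

value(O../.X./.XX/O.O, X) = +1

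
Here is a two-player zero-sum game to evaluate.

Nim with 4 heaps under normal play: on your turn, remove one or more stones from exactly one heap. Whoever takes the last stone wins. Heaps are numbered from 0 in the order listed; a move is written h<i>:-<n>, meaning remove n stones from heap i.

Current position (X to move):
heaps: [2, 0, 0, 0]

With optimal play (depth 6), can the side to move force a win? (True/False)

X winning at [(2,0,0,0)]: True

[(2,0,0,0)] X move#1: h0:-1:-1/(1,0,0,0), h0:-2:+1/(0,0,0,0)*
[(0,0,0,0)] end (terminal -1, O#2); searched (2,0,0,0) to 6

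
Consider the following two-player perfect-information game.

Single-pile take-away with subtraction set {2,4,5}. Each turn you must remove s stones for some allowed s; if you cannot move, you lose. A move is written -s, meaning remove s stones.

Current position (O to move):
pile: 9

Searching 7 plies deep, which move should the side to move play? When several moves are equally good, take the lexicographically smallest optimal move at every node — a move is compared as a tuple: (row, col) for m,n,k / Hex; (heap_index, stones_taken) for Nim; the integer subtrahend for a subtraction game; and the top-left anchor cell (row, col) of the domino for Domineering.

O's best at [9]: -2

[9] O move#1: -2:+1/7*, -4:-1/5, -5:-1/4
[7] X move#2: -2:-1/5*, -4:-1/3, -5:-1/2
[5] O move#3: -2:-1/3, -4:+1/1*, -5:+1/0
[1] end (terminal -1, X#4); searched 9 to 7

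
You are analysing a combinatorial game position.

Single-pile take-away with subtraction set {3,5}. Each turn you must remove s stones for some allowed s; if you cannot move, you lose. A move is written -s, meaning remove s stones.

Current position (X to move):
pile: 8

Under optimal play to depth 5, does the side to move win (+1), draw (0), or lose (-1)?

p1 X@[8]: -3[5]-1* -5[3]-1
p2 O@[5]: -3[2]+1* -5[0]+1
p3 X@[2] terminal -1; root [8] d5

value(8, X) = -1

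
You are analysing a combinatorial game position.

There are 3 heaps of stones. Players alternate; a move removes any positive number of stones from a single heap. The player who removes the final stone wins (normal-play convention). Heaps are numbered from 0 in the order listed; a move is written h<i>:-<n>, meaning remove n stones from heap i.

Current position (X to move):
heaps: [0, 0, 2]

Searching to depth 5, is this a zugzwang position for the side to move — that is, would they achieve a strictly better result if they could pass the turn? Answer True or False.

zugzwang((0,0,2), X) = False

ply 1, X at (0,0,2) | h2:-1=-1→(0,0,1); h2:-2=+1→(0,0,0)*
ply 2: (0,0,0) is terminal -1 (O); from (0,0,2) depth 5
if X skipped the turn, O would face:
~ ply 1, O at (0,0,2) | h2:-1=-1→(0,0,1); h2:-2=+1→(0,0,0)*
~ ply 2: (0,0,0) is terminal -1 (X); from (0,0,2) depth 5
compare (X): move=+1 vs pass=-1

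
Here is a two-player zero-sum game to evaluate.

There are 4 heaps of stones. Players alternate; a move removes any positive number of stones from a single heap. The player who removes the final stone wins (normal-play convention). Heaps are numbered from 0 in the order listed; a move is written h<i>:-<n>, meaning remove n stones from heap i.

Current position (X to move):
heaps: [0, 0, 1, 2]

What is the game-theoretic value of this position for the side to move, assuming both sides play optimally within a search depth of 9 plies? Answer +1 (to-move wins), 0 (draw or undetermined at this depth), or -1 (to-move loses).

value((0,0,1,2), X) = +1

[(0,0,1,2)] X move#1: h2:-1:-1/(0,0,0,2), h3:-1:+1/(0,0,1,1)*, h3:-2:-1/(0,0,1,0)
[(0,0,1,1)] O move#2: h2:-1:-1/(0,0,0,1)*, h3:-1:-1/(0,0,1,0)
[(0,0,0,1)] X move#3: h3:-1:+1/(0,0,0,0)*
[(0,0,0,0)] end (terminal -1, O#4); searched (0,0,1,2) to 9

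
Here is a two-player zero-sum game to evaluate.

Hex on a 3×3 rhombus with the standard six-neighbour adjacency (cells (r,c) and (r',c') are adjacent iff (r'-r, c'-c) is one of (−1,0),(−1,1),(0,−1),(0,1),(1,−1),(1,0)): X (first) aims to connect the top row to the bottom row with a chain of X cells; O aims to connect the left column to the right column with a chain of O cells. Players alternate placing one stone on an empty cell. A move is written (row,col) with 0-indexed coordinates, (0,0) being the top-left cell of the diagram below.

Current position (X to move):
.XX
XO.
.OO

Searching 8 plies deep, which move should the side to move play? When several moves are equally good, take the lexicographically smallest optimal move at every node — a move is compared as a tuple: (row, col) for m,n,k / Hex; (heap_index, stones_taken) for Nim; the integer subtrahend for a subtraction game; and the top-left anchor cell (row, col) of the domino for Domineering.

X's best at [.XX/XO./.OO]: (2,0)

ply 1, X at .XX/XO./.OO | (0,0)=-1→XXX/XO./.OO; (1,2)=-1→.XX/XOX/.OO; (2,0)=+1→.XX/XO./XOO*
ply 2: .XX/XO./XOO is terminal -1 (O); from .XX/XO./.OO depth 8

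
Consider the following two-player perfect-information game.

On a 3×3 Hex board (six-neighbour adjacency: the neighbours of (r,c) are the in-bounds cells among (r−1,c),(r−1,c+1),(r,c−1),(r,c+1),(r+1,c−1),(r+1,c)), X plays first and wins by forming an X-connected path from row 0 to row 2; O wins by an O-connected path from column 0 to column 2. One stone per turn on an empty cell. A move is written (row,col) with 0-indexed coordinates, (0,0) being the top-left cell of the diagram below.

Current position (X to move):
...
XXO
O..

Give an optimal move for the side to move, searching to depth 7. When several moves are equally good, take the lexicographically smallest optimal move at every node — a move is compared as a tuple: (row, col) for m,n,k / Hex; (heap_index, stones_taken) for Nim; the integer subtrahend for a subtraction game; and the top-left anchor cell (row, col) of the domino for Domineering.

ply 1, X at .../XXO/O.. | (0,0)=-1→X../XXO/O..; (0,1)=-1→.X./XXO/O..; (0,2)=-1→..X/XXO/O..; (2,1)=+1→.../XXO/OX.*; (2,2)=-1→.../XXO/O.X
ply 2, O at .../XXO/OX. | (0,0)=-1→O../XXO/OX.*; (0,1)=-1→.O./XXO/OX.; (0,2)=-1→..O/XXO/OX.; (2,2)=-1→.../XXO/OXO
ply 3, X at O../XXO/OX. | (0,1)=+1→OX./XXO/OX.*; (0,2)=+1→O.X/XXO/OX.; (2,2)=+1→O../XXO/OXX
ply 4: OX./XXO/OX. is terminal -1 (O); from .../XXO/O.. depth 7

X's best at [.../XXO/O..]: (2,1)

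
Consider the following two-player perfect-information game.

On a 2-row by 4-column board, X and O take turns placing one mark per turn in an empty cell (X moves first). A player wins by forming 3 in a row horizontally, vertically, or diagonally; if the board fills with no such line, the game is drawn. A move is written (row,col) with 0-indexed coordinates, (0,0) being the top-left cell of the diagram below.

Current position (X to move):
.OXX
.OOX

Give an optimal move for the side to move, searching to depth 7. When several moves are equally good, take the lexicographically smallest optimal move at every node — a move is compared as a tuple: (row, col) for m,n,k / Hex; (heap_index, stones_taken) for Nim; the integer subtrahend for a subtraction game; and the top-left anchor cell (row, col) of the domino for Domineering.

p1 X@[.OXX/.OOX]: (0,0)[XOXX/.OOX]-1 (1,0)[.OXX/XOOX]+0*
p2 O@[.OXX/XOOX]: (0,0)[OOXX/XOOX]+0*
p3 X@[OOXX/XOOX] terminal +0; root [.OXX/.OOX] d7

X's best at [.OXX/.OOX]: (1,0)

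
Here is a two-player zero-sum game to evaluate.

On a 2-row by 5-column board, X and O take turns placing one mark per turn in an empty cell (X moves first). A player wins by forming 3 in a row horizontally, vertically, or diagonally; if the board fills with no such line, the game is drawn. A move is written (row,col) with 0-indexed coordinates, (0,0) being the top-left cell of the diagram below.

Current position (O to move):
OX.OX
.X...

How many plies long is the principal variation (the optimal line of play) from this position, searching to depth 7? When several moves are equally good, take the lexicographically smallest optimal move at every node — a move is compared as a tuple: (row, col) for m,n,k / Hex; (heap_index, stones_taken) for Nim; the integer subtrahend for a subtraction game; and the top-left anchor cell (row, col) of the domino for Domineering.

PV length from [OX.OX/.X...]: 5 plies

p1 O@[OX.OX/.X...]: (0,2)[OXOOX/.X...]-1 (1,0)[OX.OX/OX...]+0* (1,2)[OX.OX/.XO..]+0 (1,3)[OX.OX/.X.O.]+0 (1,4)[OX.OX/.X..O]-1
p2 X@[OX.OX/OX...]: (0,2)[OXXOX/OX...]+0* (1,2)[OX.OX/OXX..]+0 (1,3)[OX.OX/OX.X.]+0 (1,4)[OX.OX/OX..X]+0
p3 O@[OXXOX/OX...]: (1,2)[OXXOX/OXO..]+0* (1,3)[OXXOX/OX.O.]+0 (1,4)[OXXOX/OX..O]+0
p4 X@[OXXOX/OXO..]: (1,3)[OXXOX/OXOX.]+0* (1,4)[OXXOX/OXO.X]+0
p5 O@[OXXOX/OXOX.]: (1,4)[OXXOX/OXOXO]+0*
p6 X@[OXXOX/OXOXO] terminal +0; root [OX.OX/.X...] d7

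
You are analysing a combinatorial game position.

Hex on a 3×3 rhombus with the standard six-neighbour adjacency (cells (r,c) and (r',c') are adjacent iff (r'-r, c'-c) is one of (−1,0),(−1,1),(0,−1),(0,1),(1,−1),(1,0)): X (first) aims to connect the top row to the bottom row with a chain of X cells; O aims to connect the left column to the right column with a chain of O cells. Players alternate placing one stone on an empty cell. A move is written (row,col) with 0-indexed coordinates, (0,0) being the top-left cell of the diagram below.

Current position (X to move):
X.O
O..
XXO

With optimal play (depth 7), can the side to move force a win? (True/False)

X winning at [X.O/O../XXO]: False

[X.O/O../XXO] X move#1: (0,1):-1/XXO/O../XXO*, (1,1):-1/X.O/OX./XXO, (1,2):-1/X.O/O.X/XXO
[XXO/O../XXO] O move#2: (1,1):+1/XXO/OO./XXO*, (1,2):-1/XXO/O.O/XXO
[XXO/OO./XXO] end (terminal -1, X#3); searched X.O/O../XXO to 7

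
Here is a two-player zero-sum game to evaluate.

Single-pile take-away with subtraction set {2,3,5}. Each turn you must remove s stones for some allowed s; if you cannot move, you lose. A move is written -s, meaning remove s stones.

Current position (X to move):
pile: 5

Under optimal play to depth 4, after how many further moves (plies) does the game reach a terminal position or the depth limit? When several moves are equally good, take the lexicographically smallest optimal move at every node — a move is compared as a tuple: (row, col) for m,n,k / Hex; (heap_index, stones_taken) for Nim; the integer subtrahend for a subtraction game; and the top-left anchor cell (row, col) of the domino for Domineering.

PV length from [5]: 1 ply

p1 X@[5]: -2[3]-1 -3[2]-1 -5[0]+1*
p2 O@[0] terminal -1; root [5] d4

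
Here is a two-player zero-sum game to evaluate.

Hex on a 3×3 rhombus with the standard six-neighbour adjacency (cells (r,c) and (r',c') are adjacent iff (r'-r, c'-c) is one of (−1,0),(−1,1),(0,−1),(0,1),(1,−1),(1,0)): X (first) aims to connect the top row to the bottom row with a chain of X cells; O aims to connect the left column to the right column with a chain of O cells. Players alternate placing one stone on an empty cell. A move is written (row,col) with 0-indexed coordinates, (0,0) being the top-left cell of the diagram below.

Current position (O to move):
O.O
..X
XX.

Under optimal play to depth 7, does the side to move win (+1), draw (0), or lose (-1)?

value(O.O/..X/XX., O) = +1

ply 1, O at O.O/..X/XX. | (0,1)=+1→OOO/..X/XX.*; (1,0)=+1→O.O/O.X/XX.; (1,1)=+1→O.O/.OX/XX.; (2,2)=-1→O.O/..X/XXO
ply 2: OOO/..X/XX. is terminal -1 (X); from O.O/..X/XX. depth 7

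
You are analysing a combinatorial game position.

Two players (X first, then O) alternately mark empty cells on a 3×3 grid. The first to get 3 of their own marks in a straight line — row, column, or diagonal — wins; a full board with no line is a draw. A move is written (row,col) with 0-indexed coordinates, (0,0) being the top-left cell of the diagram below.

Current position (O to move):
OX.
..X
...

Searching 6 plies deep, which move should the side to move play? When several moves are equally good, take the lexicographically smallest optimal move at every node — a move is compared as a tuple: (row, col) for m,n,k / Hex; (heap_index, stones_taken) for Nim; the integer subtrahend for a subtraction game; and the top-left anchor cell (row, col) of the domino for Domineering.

O's best at [OX./..X/...]: (2,0)

p1 O@[OX./..X/...]: (0,2)[OXO/..X/...]-1 (1,0)[OX./O.X/...]-1 (1,1)[OX./.OX/...]+0 (2,0)[OX./..X/O..]+1* (2,1)[OX./..X/.O.]+0 (2,2)[OX./..X/..O]-1
p2 X@[OX./..X/O..]: (0,2)[OXX/..X/O..]-1* (1,0)[OX./X.X/O..]-1 (1,1)[OX./.XX/O..]-1 (2,1)[OX./..X/OX.]-1 (2,2)[OX./..X/O.X]-1
p3 O@[OXX/..X/O..]: (1,0)[OXX/O.X/O..]+1* (1,1)[OXX/.OX/O..]-1 (2,1)[OXX/..X/OO.]-1 (2,2)[OXX/..X/O.O]+1
p4 X@[OXX/O.X/O..] terminal -1; root [OX./..X/...] d6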